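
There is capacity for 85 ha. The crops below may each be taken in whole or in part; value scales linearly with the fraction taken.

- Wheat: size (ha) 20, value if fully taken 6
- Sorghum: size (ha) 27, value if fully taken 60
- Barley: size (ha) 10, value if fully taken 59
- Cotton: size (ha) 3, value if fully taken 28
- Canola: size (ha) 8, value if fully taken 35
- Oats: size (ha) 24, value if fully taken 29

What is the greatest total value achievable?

214.9

Best value per unit of size first: Cotton 28/3≈9.33, Barley 59/10≈5.9, Canola 35/8≈4.38, Sorghum 60/27≈2.22, Oats 29/24≈1.21, Wheat 6/20≈0.3.
All 3 ha of Cotton fit (value 28) → 82 remain.
Take all of Barley (10 ha, value 59) → 72 ha left.
Canola: take in full, 8 ha for value 35 → 64 left.
Sorghum: take in full, 27 ha for value 60 → 37 left.
All 24 ha of Oats fit (value 29) → 13 remain.
Fill the last 13 ha with part of Wheat: 13/20 of it earns 3.9.
Total value = 214.9.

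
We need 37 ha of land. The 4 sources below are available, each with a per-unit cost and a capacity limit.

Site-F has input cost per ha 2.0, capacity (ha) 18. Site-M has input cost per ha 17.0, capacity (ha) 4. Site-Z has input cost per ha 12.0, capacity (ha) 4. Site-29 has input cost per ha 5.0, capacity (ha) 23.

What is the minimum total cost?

131

Cheapest first:
Site-F at 2.0: take all 18 ha — 19 still needed.
Take 19 from Site-29 at 5.0 to finish.
Site-Z, Site-M: unused.
Cost = 18×2.0 + 19×5.0 = 131.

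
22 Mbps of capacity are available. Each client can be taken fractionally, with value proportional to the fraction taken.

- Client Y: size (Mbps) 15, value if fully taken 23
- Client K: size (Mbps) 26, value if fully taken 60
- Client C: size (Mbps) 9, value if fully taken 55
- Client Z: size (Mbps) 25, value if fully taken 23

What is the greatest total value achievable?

85

Best value per unit of size first: Client C 55/9≈6.11, Client K 60/26≈2.31, Client Y 23/15≈1.53, Client Z 23/25≈0.92.
Take all of Client C (9 Mbps, value 55) — 13 Mbps left.
13 Mbps left: a 13/26 share of Client K gives 60×13/26 = 30.
Total value = 85.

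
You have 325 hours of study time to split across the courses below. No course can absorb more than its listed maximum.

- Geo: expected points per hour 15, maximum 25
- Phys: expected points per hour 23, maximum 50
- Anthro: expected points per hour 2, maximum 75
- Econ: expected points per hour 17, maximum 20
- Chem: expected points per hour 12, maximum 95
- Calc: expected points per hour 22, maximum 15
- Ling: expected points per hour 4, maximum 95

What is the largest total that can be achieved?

3765

Order the courses by expected points per hour: Phys 23 > Calc 22 > Econ 17 > Geo 15 > Chem 12 > Ling 4 > Anthro 2.
Give Phys 50 to hit its cap of 50 — 275 left.
Calc takes 15 to reach its cap of 15 — 260 left.
Give Econ 20 to hit its cap of 20 — 240 left.
Give Geo 25 to hit its cap of 25 — 215 left.
Chem: +95 to 95 (cap) — 120 left.
Give Ling 95 to hit its cap of 95 — 25 left.
Anthro has room for 75 but only 25 remain, so it gets 25.
Total = 15×25 + 23×50 + 2×25 + 17×20 + 12×95 + 22×15 + 4×95 = 3765.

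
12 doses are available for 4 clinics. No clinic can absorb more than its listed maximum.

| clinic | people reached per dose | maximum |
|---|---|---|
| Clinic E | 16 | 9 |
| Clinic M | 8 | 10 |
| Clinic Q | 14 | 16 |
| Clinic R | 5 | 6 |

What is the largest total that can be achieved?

Highest people reached per dose first: Clinic E 16 > Clinic Q 14 > Clinic M 8 > Clinic R 5.
Clinic E takes 9 to reach its cap of 9 → 3 left.
Clinic Q: +3 (room for 16) → 3. Pool exhausted.
Total = 16×9 + 14×3 = 186.

186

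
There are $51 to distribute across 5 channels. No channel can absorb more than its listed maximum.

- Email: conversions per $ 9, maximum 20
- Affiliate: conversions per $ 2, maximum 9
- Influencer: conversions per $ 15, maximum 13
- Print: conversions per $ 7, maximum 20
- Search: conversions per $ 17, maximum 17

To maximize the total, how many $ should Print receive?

1

Highest conversions per $ first: Search 17 > Influencer 15 > Email 9 > Print 7 > Affiliate 2.
Search takes 17 to reach its cap of 17 → 34 left.
Influencer: +13 to 13 (cap) → 21 left.
Email: +20 to 20 (cap) → 1 left.
Print has room for 20 but only 1 remain, so it gets 1.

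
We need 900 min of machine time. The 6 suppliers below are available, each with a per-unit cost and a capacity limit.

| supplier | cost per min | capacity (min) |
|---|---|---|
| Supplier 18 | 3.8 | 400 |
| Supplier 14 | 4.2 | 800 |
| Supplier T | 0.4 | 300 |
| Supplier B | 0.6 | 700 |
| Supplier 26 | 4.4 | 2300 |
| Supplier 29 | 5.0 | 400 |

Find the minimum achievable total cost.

Cheapest first:
Supplier T at 0.4: take all 300 min — 600 still needed.
Supplier B at 0.6: take 600 of its 700 — requirement met.
Supplier 18, Supplier 14, Supplier 26, Supplier 29: unused.
Cost = 300×0.4 + 600×0.6 = 480.

480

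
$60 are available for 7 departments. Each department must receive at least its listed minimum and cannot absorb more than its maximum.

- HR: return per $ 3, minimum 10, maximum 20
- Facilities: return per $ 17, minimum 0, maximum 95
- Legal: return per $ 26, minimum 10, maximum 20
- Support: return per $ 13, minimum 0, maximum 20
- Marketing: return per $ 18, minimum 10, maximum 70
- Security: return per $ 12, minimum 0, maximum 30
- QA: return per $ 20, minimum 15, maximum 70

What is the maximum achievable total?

1130

Meeting every minimum uses 10+0+10+0+10+0+15 = 45 $, leaving 15.
Highest return per $ first: Legal 26 > QA 20 > Marketing 18 > Facilities 17 > Support 13 > Security 12 > HR 3.
Legal takes 10 more to reach its cap of 20 — 5 left.
QA has room for 55 more but only 5 remain, so it gets 20.
Total = 3×10 + 26×20 + 18×10 + 20×20 = 1130.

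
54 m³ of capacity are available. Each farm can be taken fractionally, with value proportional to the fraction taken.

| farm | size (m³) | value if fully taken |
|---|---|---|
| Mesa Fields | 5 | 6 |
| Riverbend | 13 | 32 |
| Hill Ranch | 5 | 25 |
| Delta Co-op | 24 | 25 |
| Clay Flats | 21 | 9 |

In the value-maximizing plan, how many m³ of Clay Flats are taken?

7

Sort by value density: Hill Ranch 25/5≈5, Riverbend 32/13≈2.46, Mesa Fields 6/5≈1.2, Delta Co-op 25/24≈1.04, Clay Flats 9/21≈0.429.
All 5 m³ of Hill Ranch fit (value 25) — 49 remain.
All 13 m³ of Riverbend fit (value 32) — 36 remain.
All 5 m³ of Mesa Fields fit (value 6) — 31 remain.
Delta Co-op: take in full, 24 m³ for value 25 — 7 left.
Only 7 m³ remain; take 7/21 of Clay Flats for value 9×7/21 = 3.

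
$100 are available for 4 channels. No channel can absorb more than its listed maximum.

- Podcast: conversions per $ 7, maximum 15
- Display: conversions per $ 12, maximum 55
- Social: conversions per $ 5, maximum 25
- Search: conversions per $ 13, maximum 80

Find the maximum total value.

Highest conversions per $ first: Search 13 > Display 12 > Podcast 7 > Social 5.
Give Search 80 to hit its cap of 80 ; 20 left.
Display has room for 55 but only 20 remain, so it gets 20.
Total = 12×20 + 13×80 = 1280.

1280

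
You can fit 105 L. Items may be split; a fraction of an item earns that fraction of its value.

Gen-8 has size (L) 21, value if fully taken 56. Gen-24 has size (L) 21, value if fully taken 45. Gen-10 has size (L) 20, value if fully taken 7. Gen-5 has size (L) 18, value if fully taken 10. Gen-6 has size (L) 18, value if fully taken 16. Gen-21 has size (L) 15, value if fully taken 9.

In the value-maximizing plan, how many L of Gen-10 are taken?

12

Best value per unit of size first: Gen-8 56/21≈2.67, Gen-24 45/21≈2.14, Gen-6 16/18≈0.889, Gen-21 9/15≈0.6, Gen-5 10/18≈0.556, Gen-10 7/20≈0.35.
Gen-8: take in full, 21 L for value 56 ; 84 left.
All 21 L of Gen-24 fit (value 45) ; 63 remain.
Gen-6: take in full, 18 L for value 16 ; 45 left.
Gen-21: take in full, 15 L for value 9 ; 30 left.
All 18 L of Gen-5 fit (value 10) ; 12 remain.
12 L left: a 12/20 share of Gen-10 gives 7×12/20 = 4.2.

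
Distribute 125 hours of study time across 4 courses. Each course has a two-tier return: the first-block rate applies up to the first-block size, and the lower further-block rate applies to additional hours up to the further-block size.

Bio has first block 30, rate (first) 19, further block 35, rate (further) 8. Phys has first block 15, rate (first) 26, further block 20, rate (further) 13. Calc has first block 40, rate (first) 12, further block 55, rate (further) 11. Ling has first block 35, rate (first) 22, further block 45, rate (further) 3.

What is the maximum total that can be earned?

Treat each block as its own option and order by rate: Phys/first 26 > Ling/first 22 > Bio/first 19 > Phys/second 13 > Calc/first 12 > Calc/second 11 > Bio/second 8 > Ling/second 3.
Phys/first (26): +15 → 110 left.
Ling first at 22: fill all 35 → 75 left.
Bio first at 19: fill all 30 → 45 left.
Phys second at 13: fill all 20 → 25 left.
Calc first at 12: only 25 left, fill 25.
Total = 26×15 + 22×35 + 19×30 + 13×20 + 12×25 = 2290.

2290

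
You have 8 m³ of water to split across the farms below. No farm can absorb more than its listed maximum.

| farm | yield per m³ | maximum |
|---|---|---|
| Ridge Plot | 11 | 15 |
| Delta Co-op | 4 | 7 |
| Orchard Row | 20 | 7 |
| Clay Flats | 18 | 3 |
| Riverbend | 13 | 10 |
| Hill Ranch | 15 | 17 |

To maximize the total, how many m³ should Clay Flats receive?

Highest yield per m³ first: Orchard Row 20 > Clay Flats 18 > Hill Ranch 15 > Riverbend 13 > Ridge Plot 11 > Delta Co-op 4.
Orchard Row: +7 to 7 (cap) ; 1 left.
Clay Flats: +1 (room for 3) → 1. Pool exhausted.

1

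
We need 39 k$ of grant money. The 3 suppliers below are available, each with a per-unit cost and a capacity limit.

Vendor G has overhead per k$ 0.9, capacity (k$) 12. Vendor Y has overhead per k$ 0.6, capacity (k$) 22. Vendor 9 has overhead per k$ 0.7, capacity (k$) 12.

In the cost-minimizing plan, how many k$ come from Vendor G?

5

Cheapest first:
Take 22 from Vendor Y at 0.6 — need 17 more.
Take 12 from Vendor 9 at 0.7 — need 5 more.
Vendor G at 0.9: take 5 of its 12 — requirement met.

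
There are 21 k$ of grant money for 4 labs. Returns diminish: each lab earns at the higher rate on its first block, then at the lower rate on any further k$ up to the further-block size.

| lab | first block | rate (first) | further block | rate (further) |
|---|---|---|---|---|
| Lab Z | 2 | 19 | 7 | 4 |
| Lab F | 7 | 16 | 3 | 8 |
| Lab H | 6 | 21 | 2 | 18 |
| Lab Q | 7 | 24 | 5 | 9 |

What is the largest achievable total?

Treat each block as its own option and order by rate: Lab Q/tier1 24 > Lab H/tier1 21 > Lab Z/tier1 19 > Lab H/tier2 18 > Lab F/tier1 16 > Lab Q/tier2 9 > Lab F/tier2 8 > Lab Z/tier2 4.
Lab Q tier1 at 24: fill all 7 → 14 left.
Lab H/tier1 (21): +6 → 8 left.
Lab Z/tier1 (19): +2 → 6 left.
Lab H tier2 at 18: fill all 2 → 4 left.
Lab F tier1 at 16: only 4 left, fill 4.
Total = 24×7 + 21×6 + 19×2 + 18×2 + 16×4 = 432.

432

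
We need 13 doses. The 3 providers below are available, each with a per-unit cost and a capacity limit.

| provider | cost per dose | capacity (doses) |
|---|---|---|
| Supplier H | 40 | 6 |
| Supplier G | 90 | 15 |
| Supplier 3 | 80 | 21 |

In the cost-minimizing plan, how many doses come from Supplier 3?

Use providers in increasing cost order.
Take 6 from Supplier H at 40 → need 7 more.
Take 7 from Supplier 3 at 80 to finish.
Supplier G: unused.

7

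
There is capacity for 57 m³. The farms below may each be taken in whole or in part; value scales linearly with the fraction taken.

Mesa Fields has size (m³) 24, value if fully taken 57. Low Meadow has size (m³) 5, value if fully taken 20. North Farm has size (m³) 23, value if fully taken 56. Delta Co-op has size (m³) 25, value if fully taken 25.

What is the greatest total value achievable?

Best value per unit of size first: Low Meadow 20/5≈4, North Farm 56/23≈2.43, Mesa Fields 57/24≈2.38, Delta Co-op 25/25≈1.
Take all of Low Meadow (5 m³, value 20) — 52 m³ left.
Take all of North Farm (23 m³, value 56) — 29 m³ left.
All 24 m³ of Mesa Fields fit (value 57) — 5 remain.
Only 5 m³ remain; take 5/25 of Delta Co-op for value 25×5/25 = 5.
Total value = 138.

138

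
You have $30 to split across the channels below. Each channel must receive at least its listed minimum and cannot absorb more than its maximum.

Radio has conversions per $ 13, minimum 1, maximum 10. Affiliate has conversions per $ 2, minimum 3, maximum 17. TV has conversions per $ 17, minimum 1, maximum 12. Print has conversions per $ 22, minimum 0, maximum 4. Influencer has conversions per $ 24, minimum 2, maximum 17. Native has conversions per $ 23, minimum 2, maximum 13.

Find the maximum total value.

628

Meeting every minimum uses 1+3+1+0+2+2 = 9 $, leaving 21.
Order the channels by conversions per $: Influencer 24 > Native 23 > Print 22 > TV 17 > Radio 13 > Affiliate 2.
Influencer takes 15 more to reach its cap of 17 — 6 left.
Native: +6 (room for 11) → 8. Pool exhausted.
Total = 13×1 + 2×3 + 17×1 + 24×17 + 23×8 = 628.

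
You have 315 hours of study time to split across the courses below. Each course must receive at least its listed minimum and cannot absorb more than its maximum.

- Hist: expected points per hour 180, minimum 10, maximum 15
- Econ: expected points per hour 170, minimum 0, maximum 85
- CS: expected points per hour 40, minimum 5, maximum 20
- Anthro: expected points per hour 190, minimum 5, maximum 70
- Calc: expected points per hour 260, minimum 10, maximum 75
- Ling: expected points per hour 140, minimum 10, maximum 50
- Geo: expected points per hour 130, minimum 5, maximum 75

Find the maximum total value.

59100

Meeting every minimum uses 10+0+5+5+10+10+5 = 45 hours, leaving 270.
Order the courses by expected points per hour: Calc 260 > Anthro 190 > Hist 180 > Econ 170 > Ling 140 > Geo 130 > CS 40.
Give Calc 65 more to hit its cap of 75 → 205 left.
Anthro: +65 to 70 (cap) → 140 left.
Give Hist 5 more to hit its cap of 15 → 135 left.
Give Econ 85 more to hit its cap of 85 → 50 left.
Ling takes 40 more to reach its cap of 50 → 10 left.
Only 10 left; Geo takes them to reach 15.
Total = 180×15 + 170×85 + 40×5 + 190×70 + 260×75 + 140×50 + 130×15 = 59100.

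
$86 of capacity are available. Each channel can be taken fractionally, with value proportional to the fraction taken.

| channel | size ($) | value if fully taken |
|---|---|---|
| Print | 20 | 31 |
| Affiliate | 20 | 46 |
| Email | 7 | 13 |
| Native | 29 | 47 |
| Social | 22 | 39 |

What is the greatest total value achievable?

Best value per unit of size first: Affiliate 46/20≈2.3, Email 13/7≈1.86, Social 39/22≈1.77, Native 47/29≈1.62, Print 31/20≈1.55.
Take all of Affiliate (20 $, value 46) ; 66 $ left.
All 7 $ of Email fit (value 13) ; 59 remain.
Social: take in full, 22 $ for value 39 ; 37 left.
All 29 $ of Native fit (value 47) ; 8 remain.
8 $ left: a 8/20 share of Print gives 31×8/20 = 12.4.
Total value = 157.4.

157.4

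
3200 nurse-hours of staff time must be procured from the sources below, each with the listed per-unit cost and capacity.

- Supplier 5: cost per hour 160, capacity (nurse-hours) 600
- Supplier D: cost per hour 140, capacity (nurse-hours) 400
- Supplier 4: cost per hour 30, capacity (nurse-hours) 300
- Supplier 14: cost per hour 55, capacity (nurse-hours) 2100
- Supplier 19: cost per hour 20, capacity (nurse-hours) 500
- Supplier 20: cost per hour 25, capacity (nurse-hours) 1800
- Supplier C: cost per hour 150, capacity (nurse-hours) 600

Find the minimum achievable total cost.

Cheapest first:
Supplier 19 at 20: take all 500 nurse-hours → 2700 still needed.
Supplier 20 at 25: take all 1800 nurse-hours → 900 still needed.
Supplier 4 (30): use full 300 → 600 nurse-hours to go.
Take 600 from Supplier 14 at 55 to finish.
Supplier D, Supplier C, Supplier 5: unused.
Cost = 500×20 + 1800×25 + 300×30 + 600×55 = 97000.

97000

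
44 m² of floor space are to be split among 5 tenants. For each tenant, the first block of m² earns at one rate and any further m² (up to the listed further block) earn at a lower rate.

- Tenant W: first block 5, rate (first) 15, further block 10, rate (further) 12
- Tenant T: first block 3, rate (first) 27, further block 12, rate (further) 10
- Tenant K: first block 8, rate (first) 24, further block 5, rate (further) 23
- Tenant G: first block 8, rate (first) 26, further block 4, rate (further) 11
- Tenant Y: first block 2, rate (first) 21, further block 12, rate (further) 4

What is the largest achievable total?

Order all 10 blocks by rate: Tenant T/tier1 27 > Tenant G/tier1 26 > Tenant K/tier1 24 > Tenant K/tier2 23 > Tenant Y/tier1 21 > Tenant W/tier1 15 > Tenant W/tier2 12 > Tenant G/tier2 11 > Tenant T/tier2 10 > Tenant Y/tier2 4.
Tenant T tier1 at 27: fill all 3 → 41 left.
Tenant G tier1 at 26: fill all 8 → 33 left.
Tenant K tier1 at 24: fill all 8 → 25 left.
Fill Tenant K tier2 block (5 at 23) → 20 left.
Tenant Y tier1 at 21: fill all 2 → 18 left.
Tenant W/tier1 (15): +5 → 13 left.
Fill Tenant W tier2 block (10 at 12) → 3 left.
3 remain; put them into Tenant G tier2 at 11.
Total = 27×3 + 26×8 + 24×8 + 23×5 + 21×2 + 15×5 + 12×10 + 11×3 = 866.

866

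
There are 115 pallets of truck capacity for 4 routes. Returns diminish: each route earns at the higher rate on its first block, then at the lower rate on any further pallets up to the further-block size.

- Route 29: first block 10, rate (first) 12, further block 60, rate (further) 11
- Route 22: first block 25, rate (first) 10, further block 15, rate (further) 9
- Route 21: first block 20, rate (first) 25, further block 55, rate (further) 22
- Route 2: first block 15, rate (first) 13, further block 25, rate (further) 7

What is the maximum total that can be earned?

Order all 8 blocks by rate: Route 21/T1 25 > Route 21/T2 22 > Route 2/T1 13 > Route 29/T1 12 > Route 29/T2 11 > Route 22/T1 10 > Route 22/T2 9 > Route 2/T2 7.
Fill Route 21 T1 block (20 at 25) ; 95 left.
Route 21 T2 at 22: fill all 55 ; 40 left.
Fill Route 2 T1 block (15 at 13) ; 25 left.
Route 29 T1 at 12: fill all 10 ; 15 left.
15 remain; put them into Route 29 T2 at 11.
Total = 25×20 + 22×55 + 13×15 + 12×10 + 11×15 = 2190.

2190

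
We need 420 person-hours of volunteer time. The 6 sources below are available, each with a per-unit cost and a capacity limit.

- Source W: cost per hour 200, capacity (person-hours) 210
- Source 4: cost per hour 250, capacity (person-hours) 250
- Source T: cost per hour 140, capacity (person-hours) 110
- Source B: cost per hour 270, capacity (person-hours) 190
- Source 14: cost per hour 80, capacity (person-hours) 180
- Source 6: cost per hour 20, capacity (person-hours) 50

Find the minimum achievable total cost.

Use sources in increasing cost order.
Source 6 at 20: take all 50 person-hours ; 370 still needed.
Take 180 from Source 14 at 80 ; need 190 more.
Source T (140): use full 110 ; 80 person-hours to go.
Source W at 200: take 80 of its 210 ; requirement met.
Source 4, Source B: unused.
Cost = 50×20 + 180×80 + 110×140 + 80×200 = 46800.

46800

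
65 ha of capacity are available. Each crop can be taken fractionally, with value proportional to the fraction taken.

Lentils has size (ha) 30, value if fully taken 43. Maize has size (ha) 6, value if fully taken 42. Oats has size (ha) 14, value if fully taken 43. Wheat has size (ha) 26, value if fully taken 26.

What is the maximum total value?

Best value per unit of size first: Maize 42/6≈7, Oats 43/14≈3.07, Lentils 43/30≈1.43, Wheat 26/26≈1.
Take all of Maize (6 ha, value 42) — 59 ha left.
All 14 ha of Oats fit (value 43) — 45 remain.
Lentils: take in full, 30 ha for value 43 — 15 left.
15 ha left: a 15/26 share of Wheat gives 26×15/26 = 15.
Total value = 143.

143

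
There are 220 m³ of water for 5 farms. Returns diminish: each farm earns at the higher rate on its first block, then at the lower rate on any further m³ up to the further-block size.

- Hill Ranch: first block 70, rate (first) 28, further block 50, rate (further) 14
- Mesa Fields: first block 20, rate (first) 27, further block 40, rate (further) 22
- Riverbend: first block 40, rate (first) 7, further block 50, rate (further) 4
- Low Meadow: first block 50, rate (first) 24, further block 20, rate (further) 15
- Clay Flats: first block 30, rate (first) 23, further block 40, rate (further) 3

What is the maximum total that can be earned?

5420

Treat each block as its own option and order by rate: Hill Ranch/T1 28 > Mesa Fields/T1 27 > Low Meadow/T1 24 > Clay Flats/T1 23 > Mesa Fields/T2 22 > Low Meadow/T2 15 > Hill Ranch/T2 14 > Riverbend/T1 7 > Riverbend/T2 4 > Clay Flats/T2 3.
Hill Ranch T1 at 28: fill all 70 ; 150 left.
Fill Mesa Fields T1 block (20 at 27) ; 130 left.
Low Meadow/T1 (24): +50 ; 80 left.
Clay Flats/T1 (23): +30 ; 50 left.
Mesa Fields/T2 (22): +40 ; 10 left.
Low Meadow/T2: +10 of 20 at 15; pool empty.
Total = 28×70 + 27×20 + 24×50 + 23×30 + 22×40 + 15×10 = 5420.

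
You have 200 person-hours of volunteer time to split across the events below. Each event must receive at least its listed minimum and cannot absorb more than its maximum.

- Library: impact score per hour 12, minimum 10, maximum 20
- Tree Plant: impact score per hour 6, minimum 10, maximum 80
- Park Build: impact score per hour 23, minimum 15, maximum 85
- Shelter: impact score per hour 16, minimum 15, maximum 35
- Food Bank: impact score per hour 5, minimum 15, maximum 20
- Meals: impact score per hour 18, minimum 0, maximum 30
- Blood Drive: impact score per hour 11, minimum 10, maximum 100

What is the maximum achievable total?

3480

Meeting every minimum uses 10+10+15+15+15+0+10 = 75 person-hours, leaving 125.
Highest impact score per hour first: Park Build 23 > Meals 18 > Shelter 16 > Library 12 > Blood Drive 11 > Tree Plant 6 > Food Bank 5.
Park Build takes 70 more to reach its cap of 85 → 55 left.
Meals takes 30 more to reach its cap of 30 → 25 left.
Give Shelter 20 more to hit its cap of 35 → 5 left.
Library has room for 10 more but only 5 remain, so it gets 15.
Total = 12×15 + 6×10 + 23×85 + 16×35 + 5×15 + 18×30 + 11×10 = 3480.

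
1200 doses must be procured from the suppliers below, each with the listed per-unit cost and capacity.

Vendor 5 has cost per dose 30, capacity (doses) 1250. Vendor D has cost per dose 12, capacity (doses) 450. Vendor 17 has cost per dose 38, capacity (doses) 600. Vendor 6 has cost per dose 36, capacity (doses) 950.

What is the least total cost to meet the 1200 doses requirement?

Cheapest first:
Vendor D at 12: take all 450 doses ; 750 still needed.
Take 750 from Vendor 5 at 30 to finish.
Vendor 6, Vendor 17: unused.
Cost = 450×12 + 750×30 = 27900.

27900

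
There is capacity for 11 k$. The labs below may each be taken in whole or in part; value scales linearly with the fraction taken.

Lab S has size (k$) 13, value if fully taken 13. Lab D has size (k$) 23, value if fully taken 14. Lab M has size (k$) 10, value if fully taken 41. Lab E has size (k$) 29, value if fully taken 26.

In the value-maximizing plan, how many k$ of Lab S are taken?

1

Sort by value density: Lab M 41/10≈4.1, Lab S 13/13≈1, Lab E 26/29≈0.897, Lab D 14/23≈0.609.
Take all of Lab M (10 k$, value 41) → 1 k$ left.
1 k$ left: a 1/13 share of Lab S gives 13×1/13 = 1.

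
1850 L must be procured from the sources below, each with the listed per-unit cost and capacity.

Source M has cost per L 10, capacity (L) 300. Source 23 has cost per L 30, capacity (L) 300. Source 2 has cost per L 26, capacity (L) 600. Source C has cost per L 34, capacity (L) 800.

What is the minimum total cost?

49700

Use sources in increasing cost order.
Take 300 from Source M at 10 ; need 1550 more.
Take 600 from Source 2 at 26 ; need 950 more.
Source 23 at 30: take all 300 L ; 650 still needed.
Take 650 from Source C at 34 to finish.
Cost = 300×10 + 600×26 + 300×30 + 650×34 = 49700.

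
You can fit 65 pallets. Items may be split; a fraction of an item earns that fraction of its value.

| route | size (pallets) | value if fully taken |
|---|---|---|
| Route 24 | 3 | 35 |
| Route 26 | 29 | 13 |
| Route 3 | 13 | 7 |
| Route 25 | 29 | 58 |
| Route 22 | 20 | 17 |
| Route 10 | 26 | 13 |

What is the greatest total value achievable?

117

Best value per unit of size first: Route 24 35/3≈11.7, Route 25 58/29≈2, Route 22 17/20≈0.85, Route 3 7/13≈0.538, Route 10 13/26≈0.5, Route 26 13/29≈0.448.
Route 24: take in full, 3 pallets for value 35 → 62 left.
All 29 pallets of Route 25 fit (value 58) → 33 remain.
Route 22: take in full, 20 pallets for value 17 → 13 left.
All 13 pallets of Route 3 fit (value 7) → 0 remain.
Total value = 117.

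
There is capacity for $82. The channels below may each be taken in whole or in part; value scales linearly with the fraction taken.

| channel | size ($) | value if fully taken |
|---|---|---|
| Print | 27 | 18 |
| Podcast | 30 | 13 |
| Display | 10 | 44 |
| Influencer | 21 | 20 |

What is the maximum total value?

92.4

Rank by value-to-size ratio: Display 44/10≈4.4, Influencer 20/21≈0.952, Print 18/27≈0.667, Podcast 13/30≈0.433.
Display: take in full, 10 $ for value 44 — 72 left.
Influencer: take in full, 21 $ for value 20 — 51 left.
All 27 $ of Print fit (value 18) — 24 remain.
24 $ left: a 24/30 share of Podcast gives 13×24/30 = 10.4.
Total value = 92.4.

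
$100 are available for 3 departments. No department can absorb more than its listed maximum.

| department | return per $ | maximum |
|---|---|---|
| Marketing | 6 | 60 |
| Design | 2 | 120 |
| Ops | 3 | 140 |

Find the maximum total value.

Highest return per $ first: Marketing 6 > Ops 3 > Design 2.
Marketing takes 60 to reach its cap of 60 → 40 left.
Only 40 left; Ops takes them to reach 40.
Total = 6×60 + 3×40 = 480.

480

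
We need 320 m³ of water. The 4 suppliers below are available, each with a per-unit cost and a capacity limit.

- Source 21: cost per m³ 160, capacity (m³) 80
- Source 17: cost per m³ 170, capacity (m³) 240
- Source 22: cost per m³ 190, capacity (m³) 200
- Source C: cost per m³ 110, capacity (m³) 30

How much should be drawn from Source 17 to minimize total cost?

Fill from the cheapest supplier first.
Take 30 from Source C at 110 → need 290 more.
Source 21 (160): use full 80 → 210 m³ to go.
Source 17 at 170: take 210 of its 240 → requirement met.
Source 22: unused.

210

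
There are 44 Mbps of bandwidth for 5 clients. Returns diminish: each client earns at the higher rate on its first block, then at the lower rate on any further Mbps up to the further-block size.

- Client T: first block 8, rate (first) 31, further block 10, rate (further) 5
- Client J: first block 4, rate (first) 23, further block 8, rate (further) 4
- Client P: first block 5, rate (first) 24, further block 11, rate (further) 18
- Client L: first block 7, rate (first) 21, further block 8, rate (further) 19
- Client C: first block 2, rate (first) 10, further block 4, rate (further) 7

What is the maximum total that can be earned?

967

Order all 10 blocks by rate: Client T/T1 31 > Client P/T1 24 > Client J/T1 23 > Client L/T1 21 > Client L/T2 19 > Client P/T2 18 > Client C/T1 10 > Client C/T2 7 > Client T/T2 5 > Client J/T2 4.
Fill Client T T1 block (8 at 31) — 36 left.
Client P/T1 (24): +5 — 31 left.
Fill Client J T1 block (4 at 23) — 27 left.
Fill Client L T1 block (7 at 21) — 20 left.
Client L T2 at 19: fill all 8 — 12 left.
Client P/T2 (18): +11 — 1 left.
Client C T1 at 10: only 1 left, fill 1.
Total = 31×8 + 24×5 + 23×4 + 21×7 + 19×8 + 18×11 + 10×1 = 967.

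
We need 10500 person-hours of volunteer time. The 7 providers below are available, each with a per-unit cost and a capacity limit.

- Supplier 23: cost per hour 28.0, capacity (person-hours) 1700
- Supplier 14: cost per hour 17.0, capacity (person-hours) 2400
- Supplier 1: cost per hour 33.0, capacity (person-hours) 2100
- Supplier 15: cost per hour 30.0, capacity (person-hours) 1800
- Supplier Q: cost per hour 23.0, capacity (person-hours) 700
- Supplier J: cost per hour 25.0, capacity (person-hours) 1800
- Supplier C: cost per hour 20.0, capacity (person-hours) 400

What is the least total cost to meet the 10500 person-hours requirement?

267600

Fill from the cheapest provider first.
Supplier 14 at 17.0: take all 2400 person-hours → 8100 still needed.
Supplier C (20.0): use full 400 → 7700 person-hours to go.
Supplier Q at 23.0: take all 700 person-hours → 7000 still needed.
Supplier J at 25.0: take all 1800 person-hours → 5200 still needed.
Take 1700 from Supplier 23 at 28.0 → need 3500 more.
Supplier 15 (30.0): use full 1800 → 1700 person-hours to go.
Supplier 1 (33.0): take the remaining 1700 → done.
Cost = 2400×17.0 + 400×20.0 + 700×23.0 + 1800×25.0 + 1700×28.0 + 1800×30.0 + 1700×33.0 = 267600.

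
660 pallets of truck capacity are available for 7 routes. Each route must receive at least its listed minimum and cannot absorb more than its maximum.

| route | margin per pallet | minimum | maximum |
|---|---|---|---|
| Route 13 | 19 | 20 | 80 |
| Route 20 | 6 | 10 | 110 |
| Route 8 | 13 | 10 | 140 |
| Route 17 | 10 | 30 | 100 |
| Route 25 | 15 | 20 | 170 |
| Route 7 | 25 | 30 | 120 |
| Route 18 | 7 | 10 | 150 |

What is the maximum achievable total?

Meeting every minimum uses 20+10+10+30+20+30+10 = 130 pallets, leaving 530.
Highest margin per pallet first: Route 7 25 > Route 13 19 > Route 25 15 > Route 8 13 > Route 17 10 > Route 18 7 > Route 20 6.
Route 7 takes 90 more to reach its cap of 120 — 440 left.
Give Route 13 60 more to hit its cap of 80 — 380 left.
Route 25 takes 150 more to reach its cap of 170 — 230 left.
Route 8 takes 130 more to reach its cap of 140 — 100 left.
Give Route 17 70 more to hit its cap of 100 — 30 left.
Route 18: +30 (room for 140) → 40. Pool exhausted.
Total = 19×80 + 6×10 + 13×140 + 10×100 + 15×170 + 25×120 + 7×40 = 10230.

10230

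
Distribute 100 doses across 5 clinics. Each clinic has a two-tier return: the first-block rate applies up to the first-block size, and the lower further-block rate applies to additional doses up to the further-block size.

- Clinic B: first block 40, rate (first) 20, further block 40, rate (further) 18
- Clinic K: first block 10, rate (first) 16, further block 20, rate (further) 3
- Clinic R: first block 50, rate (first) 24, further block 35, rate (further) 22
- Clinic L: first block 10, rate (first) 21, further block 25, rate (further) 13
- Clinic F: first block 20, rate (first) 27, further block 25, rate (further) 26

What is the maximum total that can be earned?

Treat each block as its own option and order by rate: Clinic F/T1 27 > Clinic F/T2 26 > Clinic R/T1 24 > Clinic R/T2 22 > Clinic L/T1 21 > Clinic B/T1 20 > Clinic B/T2 18 > Clinic K/T1 16 > Clinic L/T2 13 > Clinic K/T2 3.
Fill Clinic F T1 block (20 at 27) — 80 left.
Clinic F T2 at 26: fill all 25 — 55 left.
Clinic R T1 at 24: fill all 50 — 5 left.
Clinic R T2 at 22: only 5 left, fill 5.
Total = 27×20 + 26×25 + 24×50 + 22×5 = 2500.

2500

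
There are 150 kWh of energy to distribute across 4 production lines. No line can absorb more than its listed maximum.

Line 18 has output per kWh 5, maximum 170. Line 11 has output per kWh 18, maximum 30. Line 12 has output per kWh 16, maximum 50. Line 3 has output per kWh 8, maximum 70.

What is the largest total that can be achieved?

Order the production lines by output per kWh: Line 11 18 > Line 12 16 > Line 3 8 > Line 18 5.
Line 11 takes 30 to reach its cap of 30 — 120 left.
Give Line 12 50 to hit its cap of 50 — 70 left.
Give Line 3 70 to hit its cap of 70 — 0 left.
Total = 18×30 + 16×50 + 8×70 = 1900.

1900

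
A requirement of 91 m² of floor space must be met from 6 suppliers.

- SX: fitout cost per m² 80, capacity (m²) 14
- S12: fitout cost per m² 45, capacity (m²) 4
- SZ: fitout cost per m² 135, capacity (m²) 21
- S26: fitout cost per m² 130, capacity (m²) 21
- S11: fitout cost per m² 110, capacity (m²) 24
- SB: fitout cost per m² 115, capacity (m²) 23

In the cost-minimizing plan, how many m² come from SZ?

Use suppliers in increasing cost order.
S12 (45): use full 4 ; 87 m² to go.
SX at 80: take all 14 m² ; 73 still needed.
S11 (110): use full 24 ; 49 m² to go.
SB at 115: take all 23 m² ; 26 still needed.
S26 at 130: take all 21 m² ; 5 still needed.
SZ at 135: take 5 of its 21 ; requirement met.

5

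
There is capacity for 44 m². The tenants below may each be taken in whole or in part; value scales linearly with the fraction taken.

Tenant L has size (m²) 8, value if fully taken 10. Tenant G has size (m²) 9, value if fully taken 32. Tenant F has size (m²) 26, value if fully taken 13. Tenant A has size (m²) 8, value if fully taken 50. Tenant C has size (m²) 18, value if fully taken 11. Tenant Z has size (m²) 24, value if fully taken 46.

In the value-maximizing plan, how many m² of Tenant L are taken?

Sort by value density: Tenant A 50/8≈6.25, Tenant G 32/9≈3.56, Tenant Z 46/24≈1.92, Tenant L 10/8≈1.25, Tenant C 11/18≈0.611, Tenant F 13/26≈0.5.
Tenant A: take in full, 8 m² for value 50 ; 36 left.
Take all of Tenant G (9 m², value 32) ; 27 m² left.
Take all of Tenant Z (24 m², value 46) ; 3 m² left.
Only 3 m² remain; take 3/8 of Tenant L for value 10×3/8 = 3.75.

3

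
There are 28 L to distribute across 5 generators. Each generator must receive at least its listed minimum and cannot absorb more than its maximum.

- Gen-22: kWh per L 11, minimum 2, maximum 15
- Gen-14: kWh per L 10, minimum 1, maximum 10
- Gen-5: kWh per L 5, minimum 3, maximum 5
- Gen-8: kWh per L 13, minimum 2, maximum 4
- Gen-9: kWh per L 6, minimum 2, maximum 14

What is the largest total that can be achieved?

284

Meeting every minimum uses 2+1+3+2+2 = 10 L, leaving 18.
Order the generators by kWh per L: Gen-8 13 > Gen-22 11 > Gen-14 10 > Gen-9 6 > Gen-5 5.
Give Gen-8 2 more to hit its cap of 4 ; 16 left.
Gen-22: +13 to 15 (cap) ; 3 left.
Gen-14 has room for 9 more but only 3 remain, so it gets 4.
Total = 11×15 + 10×4 + 5×3 + 13×4 + 6×2 = 284.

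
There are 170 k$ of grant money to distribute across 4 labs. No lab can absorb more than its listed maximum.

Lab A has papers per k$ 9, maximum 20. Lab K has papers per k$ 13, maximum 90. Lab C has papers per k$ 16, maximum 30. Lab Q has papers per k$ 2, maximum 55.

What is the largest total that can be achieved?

Rank by papers per k$: Lab C 16 > Lab K 13 > Lab A 9 > Lab Q 2.
Lab C takes 30 to reach its cap of 30 → 140 left.
Give Lab K 90 to hit its cap of 90 → 50 left.
Give Lab A 20 to hit its cap of 20 → 30 left.
Lab Q: +30 (room for 55) → 30. Pool exhausted.
Total = 9×20 + 13×90 + 16×30 + 2×30 = 1890.

1890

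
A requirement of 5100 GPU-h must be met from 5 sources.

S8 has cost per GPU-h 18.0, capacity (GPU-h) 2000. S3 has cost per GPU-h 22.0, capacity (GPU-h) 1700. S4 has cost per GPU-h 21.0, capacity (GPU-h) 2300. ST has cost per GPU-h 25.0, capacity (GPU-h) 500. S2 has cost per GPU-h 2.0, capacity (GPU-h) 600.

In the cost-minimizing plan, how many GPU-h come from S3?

Fill from the cheapest source first.
Take 600 from S2 at 2.0 ; need 4500 more.
Take 2000 from S8 at 18.0 ; need 2500 more.
S4 at 21.0: take all 2300 GPU-h ; 200 still needed.
S3 at 22.0: take 200 of its 1700 ; requirement met.
ST: unused.

200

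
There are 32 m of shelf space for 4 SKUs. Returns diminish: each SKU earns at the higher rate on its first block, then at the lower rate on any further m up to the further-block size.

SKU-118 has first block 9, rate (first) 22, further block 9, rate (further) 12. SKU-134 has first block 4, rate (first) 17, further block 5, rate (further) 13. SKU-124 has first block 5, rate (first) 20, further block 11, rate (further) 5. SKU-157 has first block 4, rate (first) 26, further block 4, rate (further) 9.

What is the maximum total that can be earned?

Rank every tier by rate: SKU-157/first 26 > SKU-118/first 22 > SKU-124/first 20 > SKU-134/first 17 > SKU-134/second 13 > SKU-118/second 12 > SKU-157/second 9 > SKU-124/second 5.
Fill SKU-157 first block (4 at 26) → 28 left.
Fill SKU-118 first block (9 at 22) → 19 left.
SKU-124/first (20): +5 → 14 left.
SKU-134 first at 17: fill all 4 → 10 left.
SKU-134 second at 13: fill all 5 → 5 left.
SKU-118 second at 12: only 5 left, fill 5.
Total = 26×4 + 22×9 + 20×5 + 17×4 + 13×5 + 12×5 = 595.

595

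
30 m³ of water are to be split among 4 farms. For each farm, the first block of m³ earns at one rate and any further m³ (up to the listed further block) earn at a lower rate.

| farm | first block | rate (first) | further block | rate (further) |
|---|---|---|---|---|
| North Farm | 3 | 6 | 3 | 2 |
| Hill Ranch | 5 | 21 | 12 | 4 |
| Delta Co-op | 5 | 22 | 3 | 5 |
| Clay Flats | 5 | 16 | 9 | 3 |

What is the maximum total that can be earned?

Order all 8 blocks by rate: Delta Co-op/T1 22 > Hill Ranch/T1 21 > Clay Flats/T1 16 > North Farm/T1 6 > Delta Co-op/T2 5 > Hill Ranch/T2 4 > Clay Flats/T2 3 > North Farm/T2 2.
Delta Co-op T1 at 22: fill all 5 — 25 left.
Hill Ranch/T1 (21): +5 — 20 left.
Clay Flats T1 at 16: fill all 5 — 15 left.
Fill North Farm T1 block (3 at 6) — 12 left.
Fill Delta Co-op T2 block (3 at 5) — 9 left.
9 remain; put them into Hill Ranch T2 at 4.
Total = 22×5 + 21×5 + 16×5 + 6×3 + 5×3 + 4×9 = 364.

364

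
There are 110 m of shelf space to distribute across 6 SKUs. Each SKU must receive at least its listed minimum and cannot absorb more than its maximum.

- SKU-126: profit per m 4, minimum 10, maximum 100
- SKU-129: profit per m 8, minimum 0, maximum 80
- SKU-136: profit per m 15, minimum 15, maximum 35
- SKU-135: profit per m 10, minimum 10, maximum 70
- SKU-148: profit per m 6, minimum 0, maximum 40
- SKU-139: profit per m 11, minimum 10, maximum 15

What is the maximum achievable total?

1230

Meeting every minimum uses 10+0+15+10+0+10 = 45 m, leaving 65.
Highest profit per m first: SKU-136 15 > SKU-139 11 > SKU-135 10 > SKU-129 8 > SKU-148 6 > SKU-126 4.
SKU-136: +20 to 35 (cap) — 45 left.
Give SKU-139 5 more to hit its cap of 15 — 40 left.
Only 40 left; SKU-135 takes them to reach 50.
Total = 4×10 + 15×35 + 10×50 + 11×15 = 1230.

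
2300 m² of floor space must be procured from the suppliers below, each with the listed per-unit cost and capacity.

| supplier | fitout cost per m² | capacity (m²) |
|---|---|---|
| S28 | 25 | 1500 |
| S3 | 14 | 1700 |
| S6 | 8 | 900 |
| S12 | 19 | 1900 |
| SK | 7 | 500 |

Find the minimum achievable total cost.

Cheapest first:
SK (7): use full 500 — 1800 m² to go.
S6 at 8: take all 900 m² — 900 still needed.
Take 900 from S3 at 14 to finish.
S12, S28: unused.
Cost = 500×7 + 900×8 + 900×14 = 23300.

23300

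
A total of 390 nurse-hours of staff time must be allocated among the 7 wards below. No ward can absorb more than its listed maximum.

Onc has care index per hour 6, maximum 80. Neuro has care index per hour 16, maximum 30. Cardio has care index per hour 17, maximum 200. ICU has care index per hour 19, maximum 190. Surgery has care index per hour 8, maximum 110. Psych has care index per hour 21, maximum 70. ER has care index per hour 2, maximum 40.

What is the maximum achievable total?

Highest care index per hour first: Psych 21 > ICU 19 > Cardio 17 > Neuro 16 > Surgery 8 > Onc 6 > ER 2.
Psych: +70 to 70 (cap) ; 320 left.
ICU: +190 to 190 (cap) ; 130 left.
Cardio: +130 (room for 200) → 130. Pool exhausted.
Total = 17×130 + 19×190 + 21×70 = 7290.

7290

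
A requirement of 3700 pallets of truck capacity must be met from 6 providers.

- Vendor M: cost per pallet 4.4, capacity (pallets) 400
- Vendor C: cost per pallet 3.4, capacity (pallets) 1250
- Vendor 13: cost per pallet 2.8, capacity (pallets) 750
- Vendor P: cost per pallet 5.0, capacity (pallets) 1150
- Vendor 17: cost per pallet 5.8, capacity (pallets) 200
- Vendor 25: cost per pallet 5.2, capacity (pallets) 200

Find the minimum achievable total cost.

14640

Use providers in increasing cost order.
Vendor 13 at 2.8: take all 750 pallets ; 2950 still needed.
Vendor C (3.4): use full 1250 ; 1700 pallets to go.
Vendor M (4.4): use full 400 ; 1300 pallets to go.
Take 1150 from Vendor P at 5.0 ; need 150 more.
Take 150 from Vendor 25 at 5.2 to finish.
Vendor 17: unused.
Cost = 750×2.8 + 1250×3.4 + 400×4.4 + 1150×5.0 + 150×5.2 = 14640.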